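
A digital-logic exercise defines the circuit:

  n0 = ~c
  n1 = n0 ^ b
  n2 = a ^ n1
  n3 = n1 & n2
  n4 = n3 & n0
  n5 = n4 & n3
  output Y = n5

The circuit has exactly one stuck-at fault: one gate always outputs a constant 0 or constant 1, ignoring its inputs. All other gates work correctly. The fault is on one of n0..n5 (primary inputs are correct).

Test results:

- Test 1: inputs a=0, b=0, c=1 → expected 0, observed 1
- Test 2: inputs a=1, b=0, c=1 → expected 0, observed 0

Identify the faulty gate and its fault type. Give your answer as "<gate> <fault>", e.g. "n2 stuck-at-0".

n0 stuck-at-1

Fault-free values for test 1 (a=0, b=0, c=1): n0=0, n1=0, n2=0, n3=0, n4=0, n5=0, giving Y=0. Observed 1.
Test 1: faults giving observed 1 are {n0 stuck-at-1, n5 stuck-at-1}.
Test 2 (a=1, b=0, c=1): fault-free n0=0, n1=0, n2=1, n3=0, n4=0, n5=0 → 0; observed 0. Eliminates n5 stuck-at-1.
Only n0 stuck-at-1 is consistent with every test.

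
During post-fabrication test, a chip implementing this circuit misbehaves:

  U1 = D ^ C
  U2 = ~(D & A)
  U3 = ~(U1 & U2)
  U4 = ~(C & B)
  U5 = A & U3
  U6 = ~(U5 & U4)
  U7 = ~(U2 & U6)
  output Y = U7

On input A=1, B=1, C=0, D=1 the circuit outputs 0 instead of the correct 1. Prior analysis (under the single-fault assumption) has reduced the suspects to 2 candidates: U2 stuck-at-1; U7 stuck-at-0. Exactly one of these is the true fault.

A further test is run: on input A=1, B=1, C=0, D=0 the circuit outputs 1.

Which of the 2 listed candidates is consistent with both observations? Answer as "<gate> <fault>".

Evaluate each candidate on input A=1, B=1, C=0, D=0:
  U2 stuck-at-1: U1=0, U2=1 [stuck-at-1], U3=1, U4=1, U5=1, U6=0, U7=1 → 1 — matches
  U7 stuck-at-0: U1=0, U2=1, U3=1, U4=1, U5=1, U6=0, U7=0 [stuck-at-0] → 0 — eliminated
Only U2 stuck-at-1 reproduces the observed 1.

U2 stuck-at-1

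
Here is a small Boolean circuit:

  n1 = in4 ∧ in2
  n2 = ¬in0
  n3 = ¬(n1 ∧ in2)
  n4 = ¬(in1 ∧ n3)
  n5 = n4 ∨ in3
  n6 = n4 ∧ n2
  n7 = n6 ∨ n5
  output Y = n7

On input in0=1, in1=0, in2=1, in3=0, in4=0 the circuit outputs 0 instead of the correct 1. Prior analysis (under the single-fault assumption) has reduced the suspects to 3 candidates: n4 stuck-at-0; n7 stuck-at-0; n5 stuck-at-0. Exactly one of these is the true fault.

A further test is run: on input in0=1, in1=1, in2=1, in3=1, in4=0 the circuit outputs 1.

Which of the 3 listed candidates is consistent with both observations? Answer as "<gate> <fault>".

Evaluate each candidate on input in0=1, in1=1, in2=1, in3=1, in4=0:
  n4 stuck-at-0: n1=0, n2=0, n3=1, n4=0 [stuck-at-0], n5=1, n6=0, n7=1 → 1 — matches
  n7 stuck-at-0: n1=0, n2=0, n3=1, n4=0, n5=1, n6=0, n7=0 [stuck-at-0] → 0 — eliminated
  n5 stuck-at-0: n1=0, n2=0, n3=1, n4=0, n5=0 [stuck-at-0], n6=0, n7=0 → 0 — eliminated
Only n4 stuck-at-0 reproduces the observed 1.

n4 stuck-at-0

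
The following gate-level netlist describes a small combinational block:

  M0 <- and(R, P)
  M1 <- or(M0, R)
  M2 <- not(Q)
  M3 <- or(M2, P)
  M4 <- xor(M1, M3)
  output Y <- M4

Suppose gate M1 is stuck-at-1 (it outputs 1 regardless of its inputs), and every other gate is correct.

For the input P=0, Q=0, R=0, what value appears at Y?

0

Propagate with M1 forced: M0=0, M1=1 [stuck-at-1], M2=1, M3=1, M4=0.
So Y = 0. (Without the fault it would be 1.)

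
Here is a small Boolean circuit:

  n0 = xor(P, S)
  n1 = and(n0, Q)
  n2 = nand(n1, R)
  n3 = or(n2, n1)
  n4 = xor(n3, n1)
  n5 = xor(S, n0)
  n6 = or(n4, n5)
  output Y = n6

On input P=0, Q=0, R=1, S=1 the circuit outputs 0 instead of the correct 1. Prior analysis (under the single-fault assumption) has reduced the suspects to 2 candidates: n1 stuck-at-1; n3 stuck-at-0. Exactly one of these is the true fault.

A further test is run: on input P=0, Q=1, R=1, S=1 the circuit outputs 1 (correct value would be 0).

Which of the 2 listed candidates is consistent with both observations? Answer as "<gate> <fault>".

n3 stuck-at-0

Evaluate each candidate on input P=0, Q=1, R=1, S=1:
  n1 stuck-at-1: n0=1, n1=1 [stuck-at-1], n2=0, n3=1, n4=0, n5=0, n6=0 → 0 — eliminated
  n3 stuck-at-0: n0=1, n1=1, n2=0, n3=0 [stuck-at-0], n4=1, n5=0, n6=1 → 1 — matches
Only n3 stuck-at-0 reproduces the observed 1.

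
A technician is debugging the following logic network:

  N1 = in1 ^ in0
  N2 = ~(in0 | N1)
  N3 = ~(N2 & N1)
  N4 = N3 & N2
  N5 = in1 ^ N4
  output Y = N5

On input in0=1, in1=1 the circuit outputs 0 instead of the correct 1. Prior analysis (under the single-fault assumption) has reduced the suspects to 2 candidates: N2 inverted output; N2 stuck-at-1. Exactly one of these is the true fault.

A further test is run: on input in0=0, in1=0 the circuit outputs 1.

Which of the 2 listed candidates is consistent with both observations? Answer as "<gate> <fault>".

N2 stuck-at-1

Evaluate each candidate on input in0=0, in1=0:
  N2 inverted output: N1=0, N2=0 [inverted output], N3=1, N4=0, N5=0 → 0 — eliminated
  N2 stuck-at-1: N1=0, N2=1 [stuck-at-1], N3=1, N4=1, N5=1 → 1 — matches
Only N2 stuck-at-1 reproduces the observed 1.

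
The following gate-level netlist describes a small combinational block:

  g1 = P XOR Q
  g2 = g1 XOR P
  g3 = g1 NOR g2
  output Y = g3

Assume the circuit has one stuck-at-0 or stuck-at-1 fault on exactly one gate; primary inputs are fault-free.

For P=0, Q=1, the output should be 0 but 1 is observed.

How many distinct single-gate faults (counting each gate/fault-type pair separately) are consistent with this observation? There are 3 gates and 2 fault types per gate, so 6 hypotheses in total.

2

Fault-free: g1=1, g2=1, g3=0 → 0. Observed 1.
  g1 stuck-at-0: output 1 ✓
  g1 stuck-at-1: output 0 ✗
  g2 stuck-at-0: output 0 ✗
  g2 stuck-at-1: output 0 ✗
  g3 stuck-at-0: output 0 ✗
  g3 stuck-at-1: output 1 ✓
Consistent faults: {g1 stuck-at-0, g3 stuck-at-1} — 2 in all.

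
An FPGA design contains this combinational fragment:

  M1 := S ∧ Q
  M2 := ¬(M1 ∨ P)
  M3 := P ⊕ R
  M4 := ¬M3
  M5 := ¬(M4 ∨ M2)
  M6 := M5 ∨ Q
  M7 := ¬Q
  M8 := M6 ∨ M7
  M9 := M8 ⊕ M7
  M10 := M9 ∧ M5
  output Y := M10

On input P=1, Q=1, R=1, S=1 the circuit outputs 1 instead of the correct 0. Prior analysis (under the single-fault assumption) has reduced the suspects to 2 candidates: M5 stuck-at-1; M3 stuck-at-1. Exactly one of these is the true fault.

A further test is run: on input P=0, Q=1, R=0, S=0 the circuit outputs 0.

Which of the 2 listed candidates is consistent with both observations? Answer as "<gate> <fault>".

M3 stuck-at-1

Evaluate each candidate on input P=0, Q=1, R=0, S=0:
  M5 stuck-at-1: M1=0, M2=1, M3=0, M4=1, M5=1 [stuck-at-1], M6=1, M7=0, M8=1, M9=1, M10=1 → 1 — eliminated
  M3 stuck-at-1: M1=0, M2=1, M3=1 [stuck-at-1], M4=0, M5=0, M6=1, M7=0, M8=1, M9=1, M10=0 → 0 — matches
Only M3 stuck-at-1 reproduces the observed 0.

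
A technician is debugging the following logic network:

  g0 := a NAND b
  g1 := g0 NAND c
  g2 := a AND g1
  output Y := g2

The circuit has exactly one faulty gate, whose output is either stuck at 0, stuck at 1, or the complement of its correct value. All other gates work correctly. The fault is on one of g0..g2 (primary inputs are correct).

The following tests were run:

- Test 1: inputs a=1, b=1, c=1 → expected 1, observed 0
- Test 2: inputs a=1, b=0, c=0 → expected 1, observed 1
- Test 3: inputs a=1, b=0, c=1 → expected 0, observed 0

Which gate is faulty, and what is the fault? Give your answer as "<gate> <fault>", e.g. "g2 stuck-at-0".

Fault-free values for test 1 (a=1, b=1, c=1): g0=0, g1=1, g2=1, giving Y=1. Observed 0.
Test 1: faults giving observed 0 are {g0 stuck-at-1, g0 inverted output, g1 stuck-at-0, g1 inverted output, g2 stuck-at-0, g2 inverted output}.
Test 2 (a=1, b=0, c=0): fault-free g0=1, g1=1, g2=1 → 1; observed 1. Eliminates g1 stuck-at-0, g1 inverted output, g2 stuck-at-0, g2 inverted output.
Test 3 (a=1, b=0, c=1): fault-free g0=1, g1=0, g2=0 → 0; observed 0. Eliminates g0 inverted output.
Only g0 stuck-at-1 is consistent with every test.

g0 stuck-at-1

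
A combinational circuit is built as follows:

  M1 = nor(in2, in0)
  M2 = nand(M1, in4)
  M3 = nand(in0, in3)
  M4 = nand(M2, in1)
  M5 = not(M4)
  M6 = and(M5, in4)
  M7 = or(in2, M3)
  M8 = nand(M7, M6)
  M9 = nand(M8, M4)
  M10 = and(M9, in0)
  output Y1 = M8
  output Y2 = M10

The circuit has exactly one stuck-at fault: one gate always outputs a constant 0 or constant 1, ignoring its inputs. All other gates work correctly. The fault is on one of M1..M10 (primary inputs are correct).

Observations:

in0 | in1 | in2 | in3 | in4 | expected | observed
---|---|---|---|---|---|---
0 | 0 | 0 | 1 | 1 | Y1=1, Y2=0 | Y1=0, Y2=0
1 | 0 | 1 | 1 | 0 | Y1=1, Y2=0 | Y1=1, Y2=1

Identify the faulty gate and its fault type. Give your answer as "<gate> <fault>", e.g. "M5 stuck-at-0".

Fault-free values for test 1 (in0=0, in1=0, in2=0, in3=1, in4=1): M1=1, M2=0, M3=1, M4=1, M5=0, M6=0, M7=1, M8=1, M9=0, M10=0, giving Y1=1, Y2=0. Observed Y1=0, Y2=0.
Test 1: faults giving observed Y1=0, Y2=0 are {M4 stuck-at-0, M5 stuck-at-1, M6 stuck-at-1, M8 stuck-at-0}.
Test 2 (in0=1, in1=0, in2=1, in3=1, in4=0): fault-free M1=0, M2=1, M3=0, M4=1, M5=0, M6=0, M7=1, M8=1, M9=0, M10=0 → Y1=1, Y2=0; observed Y1=1, Y2=1. Eliminates M5 stuck-at-1, M6 stuck-at-1, M8 stuck-at-0.
Only M4 stuck-at-0 is consistent with every test.

M4 stuck-at-0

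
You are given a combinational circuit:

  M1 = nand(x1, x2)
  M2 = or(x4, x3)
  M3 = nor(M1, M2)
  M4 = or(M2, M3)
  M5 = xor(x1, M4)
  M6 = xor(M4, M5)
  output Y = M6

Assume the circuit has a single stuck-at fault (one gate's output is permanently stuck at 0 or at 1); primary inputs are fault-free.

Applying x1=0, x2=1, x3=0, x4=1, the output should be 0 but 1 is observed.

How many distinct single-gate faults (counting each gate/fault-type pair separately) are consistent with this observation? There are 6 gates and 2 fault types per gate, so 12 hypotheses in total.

2

Fault-free: M1=1, M2=1, M3=0, M4=1, M5=1, M6=0 → 0. Observed 1.
  M1 stuck-at-0: output 0 ✗
  M1 stuck-at-1: output 0 ✗
  M2 stuck-at-0: output 0 ✗
  M2 stuck-at-1: output 0 ✗
  M3 stuck-at-0: output 0 ✗
  M3 stuck-at-1: output 0 ✗
  M4 stuck-at-0: output 0 ✗
  M4 stuck-at-1: output 0 ✗
  M5 stuck-at-0: output 1 ✓
  M5 stuck-at-1: output 0 ✗
  M6 stuck-at-0: output 0 ✗
  M6 stuck-at-1: output 1 ✓
Consistent faults: {M5 stuck-at-0, M6 stuck-at-1} — 2 in all.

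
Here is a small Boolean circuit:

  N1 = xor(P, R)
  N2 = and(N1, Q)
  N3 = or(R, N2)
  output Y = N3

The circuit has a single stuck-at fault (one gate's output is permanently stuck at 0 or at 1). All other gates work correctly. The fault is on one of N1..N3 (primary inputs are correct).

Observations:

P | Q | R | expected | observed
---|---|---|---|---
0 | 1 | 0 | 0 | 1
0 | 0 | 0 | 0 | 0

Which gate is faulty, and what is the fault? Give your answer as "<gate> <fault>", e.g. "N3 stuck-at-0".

N1 stuck-at-1

Fault-free values for test 1 (P=0, Q=1, R=0): N1=0, N2=0, N3=0, giving Y=0. Observed 1.
Test 1: faults giving observed 1 are {N1 stuck-at-1, N2 stuck-at-1, N3 stuck-at-1}.
Test 2 (P=0, Q=0, R=0): fault-free N1=0, N2=0, N3=0 → 0; observed 0. Eliminates N2 stuck-at-1, N3 stuck-at-1.
Only N1 stuck-at-1 is consistent with every test.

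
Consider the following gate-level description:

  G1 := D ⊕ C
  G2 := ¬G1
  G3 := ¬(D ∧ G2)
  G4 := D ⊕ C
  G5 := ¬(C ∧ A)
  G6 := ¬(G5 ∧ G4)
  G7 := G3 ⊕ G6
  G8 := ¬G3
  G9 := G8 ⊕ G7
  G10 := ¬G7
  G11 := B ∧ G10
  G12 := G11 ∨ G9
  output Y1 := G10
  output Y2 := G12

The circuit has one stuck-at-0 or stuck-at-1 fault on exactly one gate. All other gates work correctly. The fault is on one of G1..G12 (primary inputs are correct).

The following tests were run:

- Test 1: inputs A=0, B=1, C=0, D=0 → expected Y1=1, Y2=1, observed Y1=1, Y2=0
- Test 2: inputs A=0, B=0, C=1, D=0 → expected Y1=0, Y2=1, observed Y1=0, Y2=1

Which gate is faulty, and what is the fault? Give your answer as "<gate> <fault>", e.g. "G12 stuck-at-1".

Fault-free values for test 1 (A=0, B=1, C=0, D=0): G1=0, G2=1, G3=1, G4=0, G5=1, G6=1, G7=0, G8=0, G9=0, G10=1, G11=1, G12=1, giving Y1=1, Y2=1. Observed Y1=1, Y2=0.
Test 1: faults giving observed Y1=1, Y2=0 are {G11 stuck-at-0, G12 stuck-at-0}.
Test 2 (A=0, B=0, C=1, D=0): fault-free G1=1, G2=0, G3=1, G4=1, G5=1, G6=0, G7=1, G8=0, G9=1, G10=0, G11=0, G12=1 → Y1=0, Y2=1; observed Y1=0, Y2=1. Eliminates G12 stuck-at-0.
Only G11 stuck-at-0 is consistent with every test.

G11 stuck-at-0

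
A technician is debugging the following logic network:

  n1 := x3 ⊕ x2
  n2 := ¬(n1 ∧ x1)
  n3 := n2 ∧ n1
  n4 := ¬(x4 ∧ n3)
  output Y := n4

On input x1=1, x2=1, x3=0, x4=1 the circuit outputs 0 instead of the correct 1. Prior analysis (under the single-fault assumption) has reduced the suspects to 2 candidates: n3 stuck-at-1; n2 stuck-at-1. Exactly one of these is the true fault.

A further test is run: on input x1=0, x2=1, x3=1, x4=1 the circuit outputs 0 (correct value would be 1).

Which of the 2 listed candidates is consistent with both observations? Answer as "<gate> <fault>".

Evaluate each candidate on input x1=0, x2=1, x3=1, x4=1:
  n3 stuck-at-1: n1=0, n2=1, n3=1 [stuck-at-1], n4=0 → 0 — matches
  n2 stuck-at-1: n1=0, n2=1 [stuck-at-1], n3=0, n4=1 → 1 — eliminated
Only n3 stuck-at-1 reproduces the observed 0.

n3 stuck-at-1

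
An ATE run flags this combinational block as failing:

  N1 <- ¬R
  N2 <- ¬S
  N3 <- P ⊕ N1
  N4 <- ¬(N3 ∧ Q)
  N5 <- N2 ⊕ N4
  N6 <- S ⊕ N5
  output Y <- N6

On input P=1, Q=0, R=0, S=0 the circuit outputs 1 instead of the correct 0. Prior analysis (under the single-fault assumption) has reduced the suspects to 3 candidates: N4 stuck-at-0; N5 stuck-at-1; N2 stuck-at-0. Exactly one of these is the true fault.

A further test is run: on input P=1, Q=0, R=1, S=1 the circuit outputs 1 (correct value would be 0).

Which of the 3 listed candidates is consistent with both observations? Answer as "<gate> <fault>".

Evaluate each candidate on input P=1, Q=0, R=1, S=1:
  N4 stuck-at-0: N1=0, N2=0, N3=1, N4=0 [stuck-at-0], N5=0, N6=1 → 1 — matches
  N5 stuck-at-1: N1=0, N2=0, N3=1, N4=1, N5=1 [stuck-at-1], N6=0 → 0 — eliminated
  N2 stuck-at-0: N1=0, N2=0 [stuck-at-0], N3=1, N4=1, N5=1, N6=0 → 0 — eliminated
Only N4 stuck-at-0 reproduces the observed 1.

N4 stuck-at-0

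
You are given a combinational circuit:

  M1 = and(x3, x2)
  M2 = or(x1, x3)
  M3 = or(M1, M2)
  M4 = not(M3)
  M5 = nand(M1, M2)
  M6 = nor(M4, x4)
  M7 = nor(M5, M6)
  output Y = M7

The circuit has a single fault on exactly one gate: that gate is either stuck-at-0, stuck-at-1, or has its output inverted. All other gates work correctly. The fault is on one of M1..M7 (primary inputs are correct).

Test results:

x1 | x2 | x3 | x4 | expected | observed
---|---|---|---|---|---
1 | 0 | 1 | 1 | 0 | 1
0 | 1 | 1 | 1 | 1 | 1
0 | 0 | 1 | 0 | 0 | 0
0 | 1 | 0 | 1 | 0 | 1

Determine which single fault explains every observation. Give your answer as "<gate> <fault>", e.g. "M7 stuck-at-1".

M5 stuck-at-0

Fault-free values for test 1 (x1=1, x2=0, x3=1, x4=1): M1=0, M2=1, M3=1, M4=0, M5=1, M6=0, M7=0, giving Y=0. Observed 1.
Test 1: faults giving observed 1 are {M1 stuck-at-1, M1 inverted output, M5 stuck-at-0, M5 inverted output, M7 stuck-at-1, M7 inverted output}.
Test 2 (x1=0, x2=1, x3=1, x4=1): fault-free M1=1, M2=1, M3=1, M4=0, M5=0, M6=0, M7=1 → 1; observed 1. Eliminates M1 inverted output, M5 inverted output, M7 inverted output.
Test 3 (x1=0, x2=0, x3=1, x4=0): fault-free M1=0, M2=1, M3=1, M4=0, M5=1, M6=1, M7=0 → 0; observed 0. Eliminates M7 stuck-at-1.
Test 4 (x1=0, x2=1, x3=0, x4=1): fault-free M1=0, M2=0, M3=0, M4=1, M5=1, M6=0, M7=0 → 0; observed 1. Eliminates M1 stuck-at-1.
Only M5 stuck-at-0 is consistent with every test.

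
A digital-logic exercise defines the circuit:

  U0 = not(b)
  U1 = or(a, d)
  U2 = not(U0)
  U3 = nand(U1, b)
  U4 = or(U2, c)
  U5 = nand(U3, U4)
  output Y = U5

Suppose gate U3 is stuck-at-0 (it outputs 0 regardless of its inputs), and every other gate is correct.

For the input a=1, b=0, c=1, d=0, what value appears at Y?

Propagate with U3 forced: U0=1, U1=1, U2=0, U3=0 [stuck-at-0], U4=1, U5=1.
So Y = 1. (Without the fault it would be 0.)

1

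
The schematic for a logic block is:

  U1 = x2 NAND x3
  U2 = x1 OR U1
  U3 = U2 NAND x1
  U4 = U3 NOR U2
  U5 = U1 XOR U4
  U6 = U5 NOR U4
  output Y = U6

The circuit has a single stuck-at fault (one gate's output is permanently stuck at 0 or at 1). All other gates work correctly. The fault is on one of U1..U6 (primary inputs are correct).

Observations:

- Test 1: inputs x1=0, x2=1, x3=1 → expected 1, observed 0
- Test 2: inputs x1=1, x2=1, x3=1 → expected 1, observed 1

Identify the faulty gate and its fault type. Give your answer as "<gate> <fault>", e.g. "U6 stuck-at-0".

Fault-free values for test 1 (x1=0, x2=1, x3=1): U1=0, U2=0, U3=1, U4=0, U5=0, U6=1, giving Y=1. Observed 0.
Test 1: faults giving observed 0 are {U1 stuck-at-1, U3 stuck-at-0, U4 stuck-at-1, U5 stuck-at-1, U6 stuck-at-0}.
Test 2 (x1=1, x2=1, x3=1): fault-free U1=0, U2=1, U3=0, U4=0, U5=0, U6=1 → 1; observed 1. Eliminates U1 stuck-at-1, U4 stuck-at-1, U5 stuck-at-1, U6 stuck-at-0.
Only U3 stuck-at-0 is consistent with every test.

U3 stuck-at-0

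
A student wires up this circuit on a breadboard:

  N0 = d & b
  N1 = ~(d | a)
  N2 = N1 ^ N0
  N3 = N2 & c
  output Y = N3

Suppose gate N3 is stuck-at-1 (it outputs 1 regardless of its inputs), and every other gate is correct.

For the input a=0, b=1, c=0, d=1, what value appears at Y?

Propagate with N3 forced: N0=1, N1=0, N2=1, N3=1 [stuck-at-1].
So Y = 1. (Without the fault it would be 0.)

1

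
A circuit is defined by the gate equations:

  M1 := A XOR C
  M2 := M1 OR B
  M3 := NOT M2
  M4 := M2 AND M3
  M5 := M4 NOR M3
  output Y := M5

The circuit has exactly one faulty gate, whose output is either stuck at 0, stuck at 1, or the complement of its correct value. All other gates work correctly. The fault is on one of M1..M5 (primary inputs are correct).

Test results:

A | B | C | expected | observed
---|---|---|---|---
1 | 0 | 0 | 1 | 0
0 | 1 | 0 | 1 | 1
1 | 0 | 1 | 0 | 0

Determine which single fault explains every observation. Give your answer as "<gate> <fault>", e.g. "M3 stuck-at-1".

M1 stuck-at-0

Fault-free values for test 1 (A=1, B=0, C=0): M1=1, M2=1, M3=0, M4=0, M5=1, giving Y=1. Observed 0.
Test 1: faults giving observed 0 are {M1 stuck-at-0, M1 inverted output, M2 stuck-at-0, M2 inverted output, M3 stuck-at-1, M3 inverted output, M4 stuck-at-1, M4 inverted output, M5 stuck-at-0, M5 inverted output}.
Test 2 (A=0, B=1, C=0): fault-free M1=0, M2=1, M3=0, M4=0, M5=1 → 1; observed 1. Eliminates M2 stuck-at-0, M2 inverted output, M3 stuck-at-1, M3 inverted output, M4 stuck-at-1, M4 inverted output, M5 stuck-at-0, M5 inverted output.
Test 3 (A=1, B=0, C=1): fault-free M1=0, M2=0, M3=1, M4=0, M5=0 → 0; observed 0. Eliminates M1 inverted output.
Only M1 stuck-at-0 is consistent with every test.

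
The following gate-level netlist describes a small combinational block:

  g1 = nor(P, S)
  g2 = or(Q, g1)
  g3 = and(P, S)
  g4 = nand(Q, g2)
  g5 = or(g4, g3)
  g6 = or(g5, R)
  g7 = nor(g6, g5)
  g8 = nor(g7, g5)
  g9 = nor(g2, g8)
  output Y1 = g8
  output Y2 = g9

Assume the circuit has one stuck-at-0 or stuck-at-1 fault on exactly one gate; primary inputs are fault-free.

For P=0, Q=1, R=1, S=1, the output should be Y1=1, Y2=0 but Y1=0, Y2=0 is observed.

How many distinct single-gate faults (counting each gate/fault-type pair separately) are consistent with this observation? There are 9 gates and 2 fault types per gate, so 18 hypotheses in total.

6

Fault-free: g1=0, g2=1, g3=0, g4=0, g5=0, g6=1, g7=0, g8=1, g9=0 → Y1=1, Y2=0. Observed Y1=0, Y2=0.
  g1: none of the 2 fault types match ✗
  g2: none of the 2 fault types match ✗
  g3: stuck-at-1 ✓; others ✗
  g4: stuck-at-1 ✓; others ✗
  g5: stuck-at-1 ✓; others ✗
  g6: stuck-at-0 ✓; others ✗
  g7: stuck-at-1 ✓; others ✗
  g8: stuck-at-0 ✓; others ✗
  g9: none of the 2 fault types match ✗
Consistent faults: {g3 stuck-at-1, g4 stuck-at-1, g5 stuck-at-1, g6 stuck-at-0, g7 stuck-at-1, g8 stuck-at-0} — 6 in all.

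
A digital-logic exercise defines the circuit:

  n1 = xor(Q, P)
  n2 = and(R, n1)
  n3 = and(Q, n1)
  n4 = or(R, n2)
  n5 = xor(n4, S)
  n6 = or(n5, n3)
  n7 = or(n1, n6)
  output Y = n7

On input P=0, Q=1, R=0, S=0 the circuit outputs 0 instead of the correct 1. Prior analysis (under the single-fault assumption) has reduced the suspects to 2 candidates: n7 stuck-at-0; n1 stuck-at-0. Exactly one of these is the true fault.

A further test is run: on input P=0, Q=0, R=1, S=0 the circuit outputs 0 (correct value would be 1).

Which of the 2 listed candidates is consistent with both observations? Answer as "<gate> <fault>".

n7 stuck-at-0

Evaluate each candidate on input P=0, Q=0, R=1, S=0:
  n7 stuck-at-0: n1=0, n2=0, n3=0, n4=1, n5=1, n6=1, n7=0 [stuck-at-0] → 0 — matches
  n1 stuck-at-0: n1=0 [stuck-at-0], n2=0, n3=0, n4=1, n5=1, n6=1, n7=1 → 1 — eliminated
Only n7 stuck-at-0 reproduces the observed 0.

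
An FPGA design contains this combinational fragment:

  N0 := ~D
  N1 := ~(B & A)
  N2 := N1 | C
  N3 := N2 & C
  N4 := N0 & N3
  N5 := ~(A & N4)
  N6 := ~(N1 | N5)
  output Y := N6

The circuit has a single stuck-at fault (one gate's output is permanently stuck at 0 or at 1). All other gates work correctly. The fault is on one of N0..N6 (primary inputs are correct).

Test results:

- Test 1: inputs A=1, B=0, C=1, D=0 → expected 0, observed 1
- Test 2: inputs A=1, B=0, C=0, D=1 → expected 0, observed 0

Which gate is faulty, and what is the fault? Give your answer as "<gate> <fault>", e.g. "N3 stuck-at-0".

Fault-free values for test 1 (A=1, B=0, C=1, D=0): N0=1, N1=1, N2=1, N3=1, N4=1, N5=0, N6=0, giving Y=0. Observed 1.
Test 1: faults giving observed 1 are {N1 stuck-at-0, N6 stuck-at-1}.
Test 2 (A=1, B=0, C=0, D=1): fault-free N0=0, N1=1, N2=1, N3=0, N4=0, N5=1, N6=0 → 0; observed 0. Eliminates N6 stuck-at-1.
Only N1 stuck-at-0 is consistent with every test.

N1 stuck-at-0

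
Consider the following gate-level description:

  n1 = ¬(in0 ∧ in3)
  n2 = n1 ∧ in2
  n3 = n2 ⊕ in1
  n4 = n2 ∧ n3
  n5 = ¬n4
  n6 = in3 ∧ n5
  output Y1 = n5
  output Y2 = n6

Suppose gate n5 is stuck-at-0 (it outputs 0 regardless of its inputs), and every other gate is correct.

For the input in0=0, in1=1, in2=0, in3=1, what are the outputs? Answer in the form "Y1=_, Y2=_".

Y1=0, Y2=0

Propagate with n5 forced: n1=1, n2=0, n3=1, n4=0, n5=0 [stuck-at-0], n6=0.
So the outputs are Y1=0, Y2=0. (Without the fault they would be Y1=1, Y2=1.)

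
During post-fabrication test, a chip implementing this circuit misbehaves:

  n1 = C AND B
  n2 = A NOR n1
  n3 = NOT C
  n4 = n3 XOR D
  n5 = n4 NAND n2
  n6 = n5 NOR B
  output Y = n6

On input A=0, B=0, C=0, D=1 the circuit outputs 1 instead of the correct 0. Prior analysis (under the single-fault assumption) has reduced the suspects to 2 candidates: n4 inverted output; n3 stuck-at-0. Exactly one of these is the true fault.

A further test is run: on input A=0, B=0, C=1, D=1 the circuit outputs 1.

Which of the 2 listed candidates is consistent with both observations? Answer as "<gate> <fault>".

Evaluate each candidate on input A=0, B=0, C=1, D=1:
  n4 inverted output: n1=0, n2=1, n3=0, n4=0 [inverted output], n5=1, n6=0 → 0 — eliminated
  n3 stuck-at-0: n1=0, n2=1, n3=0 [stuck-at-0], n4=1, n5=0, n6=1 → 1 — matches
Only n3 stuck-at-0 reproduces the observed 1.

n3 stuck-at-0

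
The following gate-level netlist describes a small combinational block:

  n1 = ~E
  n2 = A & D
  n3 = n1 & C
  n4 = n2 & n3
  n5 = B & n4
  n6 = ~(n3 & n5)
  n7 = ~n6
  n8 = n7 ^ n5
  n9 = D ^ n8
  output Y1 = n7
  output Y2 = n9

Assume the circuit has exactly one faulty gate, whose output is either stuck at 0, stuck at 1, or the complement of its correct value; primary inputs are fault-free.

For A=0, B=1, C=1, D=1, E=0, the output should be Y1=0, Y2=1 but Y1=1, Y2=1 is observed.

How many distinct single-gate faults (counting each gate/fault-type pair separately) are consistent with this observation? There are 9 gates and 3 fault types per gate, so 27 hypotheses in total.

Fault-free: n1=1, n2=0, n3=1, n4=0, n5=0, n6=1, n7=0, n8=0, n9=1 → Y1=0, Y2=1. Observed Y1=1, Y2=1.
  n1: none of the 3 fault types match ✗
  n2: stuck-at-1, inverted output ✓; others ✗
  n3: none of the 3 fault types match ✗
  n4: stuck-at-1, inverted output ✓; others ✗
  n5: stuck-at-1, inverted output ✓; others ✗
  n6: none of the 3 fault types match ✗
  n7: none of the 3 fault types match ✗
  n8: none of the 3 fault types match ✗
  n9: none of the 3 fault types match ✗
Consistent faults: {n2 stuck-at-1, n2 inverted output, n4 stuck-at-1, n4 inverted output, n5 stuck-at-1, n5 inverted output} — 6 in all.

6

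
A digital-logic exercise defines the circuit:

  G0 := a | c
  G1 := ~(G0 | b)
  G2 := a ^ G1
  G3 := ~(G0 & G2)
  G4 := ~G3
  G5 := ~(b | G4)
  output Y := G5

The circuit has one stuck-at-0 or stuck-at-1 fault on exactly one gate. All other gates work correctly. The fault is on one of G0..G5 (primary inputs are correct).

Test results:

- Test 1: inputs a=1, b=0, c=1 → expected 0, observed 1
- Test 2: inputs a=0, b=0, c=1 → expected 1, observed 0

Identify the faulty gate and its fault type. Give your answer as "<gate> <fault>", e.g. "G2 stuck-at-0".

Fault-free values for test 1 (a=1, b=0, c=1): G0=1, G1=0, G2=1, G3=0, G4=1, G5=0, giving Y=0. Observed 1.
Test 1: faults giving observed 1 are {G0 stuck-at-0, G1 stuck-at-1, G2 stuck-at-0, G3 stuck-at-1, G4 stuck-at-0, G5 stuck-at-1}.
Test 2 (a=0, b=0, c=1): fault-free G0=1, G1=0, G2=0, G3=1, G4=0, G5=1 → 1; observed 0. Eliminates G0 stuck-at-0, G2 stuck-at-0, G3 stuck-at-1, G4 stuck-at-0, G5 stuck-at-1.
Only G1 stuck-at-1 is consistent with every test.

G1 stuck-at-1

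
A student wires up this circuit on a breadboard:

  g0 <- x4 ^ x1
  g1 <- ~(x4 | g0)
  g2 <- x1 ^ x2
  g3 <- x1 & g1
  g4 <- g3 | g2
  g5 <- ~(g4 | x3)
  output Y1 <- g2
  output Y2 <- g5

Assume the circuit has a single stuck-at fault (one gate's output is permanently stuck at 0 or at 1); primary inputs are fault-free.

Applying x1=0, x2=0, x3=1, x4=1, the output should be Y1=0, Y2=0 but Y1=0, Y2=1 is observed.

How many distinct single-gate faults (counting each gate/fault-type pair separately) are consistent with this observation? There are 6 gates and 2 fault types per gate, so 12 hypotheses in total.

1

Fault-free: g0=1, g1=0, g2=0, g3=0, g4=0, g5=0 → Y1=0, Y2=0. Observed Y1=0, Y2=1.
  g0 stuck-at-0: output Y1=0, Y2=0 ✗
  g0 stuck-at-1: output Y1=0, Y2=0 ✗
  g1 stuck-at-0: output Y1=0, Y2=0 ✗
  g1 stuck-at-1: output Y1=0, Y2=0 ✗
  g2 stuck-at-0: output Y1=0, Y2=0 ✗
  g2 stuck-at-1: output Y1=1, Y2=0 ✗
  g3 stuck-at-0: output Y1=0, Y2=0 ✗
  g3 stuck-at-1: output Y1=0, Y2=0 ✗
  g4 stuck-at-0: output Y1=0, Y2=0 ✗
  g4 stuck-at-1: output Y1=0, Y2=0 ✗
  g5 stuck-at-0: output Y1=0, Y2=0 ✗
  g5 stuck-at-1: output Y1=0, Y2=1 ✓
Consistent faults: {g5 stuck-at-1} — 1 in all.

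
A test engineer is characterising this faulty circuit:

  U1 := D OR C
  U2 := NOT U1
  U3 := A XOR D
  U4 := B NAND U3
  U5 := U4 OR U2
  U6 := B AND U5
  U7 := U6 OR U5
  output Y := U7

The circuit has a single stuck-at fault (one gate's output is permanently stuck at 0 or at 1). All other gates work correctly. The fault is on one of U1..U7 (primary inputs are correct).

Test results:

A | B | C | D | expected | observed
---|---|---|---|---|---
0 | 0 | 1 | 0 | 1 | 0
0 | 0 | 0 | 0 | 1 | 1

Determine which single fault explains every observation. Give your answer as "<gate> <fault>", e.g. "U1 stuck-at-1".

Fault-free values for test 1 (A=0, B=0, C=1, D=0): U1=1, U2=0, U3=0, U4=1, U5=1, U6=0, U7=1, giving Y=1. Observed 0.
Test 1: faults giving observed 0 are {U4 stuck-at-0, U5 stuck-at-0, U7 stuck-at-0}.
Test 2 (A=0, B=0, C=0, D=0): fault-free U1=0, U2=1, U3=0, U4=1, U5=1, U6=0, U7=1 → 1; observed 1. Eliminates U5 stuck-at-0, U7 stuck-at-0.
Only U4 stuck-at-0 is consistent with every test.

U4 stuck-at-0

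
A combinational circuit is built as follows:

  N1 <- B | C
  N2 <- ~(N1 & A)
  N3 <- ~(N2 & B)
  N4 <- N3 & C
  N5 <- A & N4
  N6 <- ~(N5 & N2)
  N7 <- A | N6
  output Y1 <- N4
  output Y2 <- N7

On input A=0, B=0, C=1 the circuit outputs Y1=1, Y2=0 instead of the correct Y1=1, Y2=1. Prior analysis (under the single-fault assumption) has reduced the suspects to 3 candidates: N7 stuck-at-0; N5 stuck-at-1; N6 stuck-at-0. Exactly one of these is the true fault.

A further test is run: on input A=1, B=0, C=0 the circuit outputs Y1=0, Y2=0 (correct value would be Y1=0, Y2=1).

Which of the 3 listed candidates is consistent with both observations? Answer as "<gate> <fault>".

N7 stuck-at-0

Evaluate each candidate on input A=1, B=0, C=0:
  N7 stuck-at-0: N1=0, N2=1, N3=1, N4=0, N5=0, N6=1, N7=0 [stuck-at-0] → Y1=0, Y2=0 — matches
  N5 stuck-at-1: N1=0, N2=1, N3=1, N4=0, N5=1 [stuck-at-1], N6=0, N7=1 → Y1=0, Y2=1 — eliminated
  N6 stuck-at-0: N1=0, N2=1, N3=1, N4=0, N5=0, N6=0 [stuck-at-0], N7=1 → Y1=0, Y2=1 — eliminated
Only N7 stuck-at-0 reproduces the observed Y1=0, Y2=0.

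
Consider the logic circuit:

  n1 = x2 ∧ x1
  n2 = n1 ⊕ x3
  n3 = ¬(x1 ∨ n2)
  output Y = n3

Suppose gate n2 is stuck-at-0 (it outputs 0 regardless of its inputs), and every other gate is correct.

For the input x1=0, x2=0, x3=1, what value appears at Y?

1

Propagate with n2 forced: n1=0, n2=0 [stuck-at-0], n3=1.
So Y = 1. (Without the fault it would be 0.)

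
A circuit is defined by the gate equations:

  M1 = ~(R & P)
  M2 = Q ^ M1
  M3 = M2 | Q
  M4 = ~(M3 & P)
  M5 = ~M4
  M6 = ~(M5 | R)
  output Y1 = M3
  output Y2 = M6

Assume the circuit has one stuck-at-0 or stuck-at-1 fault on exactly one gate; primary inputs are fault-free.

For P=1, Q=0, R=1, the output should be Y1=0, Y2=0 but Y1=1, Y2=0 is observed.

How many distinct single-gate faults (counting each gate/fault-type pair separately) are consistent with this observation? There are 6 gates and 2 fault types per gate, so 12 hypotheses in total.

3

Fault-free: M1=0, M2=0, M3=0, M4=1, M5=0, M6=0 → Y1=0, Y2=0. Observed Y1=1, Y2=0.
  M1 stuck-at-0: output Y1=0, Y2=0 ✗
  M1 stuck-at-1: output Y1=1, Y2=0 ✓
  M2 stuck-at-0: output Y1=0, Y2=0 ✗
  M2 stuck-at-1: output Y1=1, Y2=0 ✓
  M3 stuck-at-0: output Y1=0, Y2=0 ✗
  M3 stuck-at-1: output Y1=1, Y2=0 ✓
  M4 stuck-at-0: output Y1=0, Y2=0 ✗
  M4 stuck-at-1: output Y1=0, Y2=0 ✗
  M5 stuck-at-0: output Y1=0, Y2=0 ✗
  M5 stuck-at-1: output Y1=0, Y2=0 ✗
  M6 stuck-at-0: output Y1=0, Y2=0 ✗
  M6 stuck-at-1: output Y1=0, Y2=1 ✗
Consistent faults: {M1 stuck-at-1, M2 stuck-at-1, M3 stuck-at-1} — 3 in all.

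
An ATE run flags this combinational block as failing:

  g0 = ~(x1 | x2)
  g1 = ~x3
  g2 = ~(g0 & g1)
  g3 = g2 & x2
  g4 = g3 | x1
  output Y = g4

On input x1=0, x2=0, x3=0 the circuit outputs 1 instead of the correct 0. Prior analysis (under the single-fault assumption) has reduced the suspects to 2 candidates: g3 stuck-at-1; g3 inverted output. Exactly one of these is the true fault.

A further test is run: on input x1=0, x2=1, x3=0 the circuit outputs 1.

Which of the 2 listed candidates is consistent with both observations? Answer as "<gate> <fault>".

Evaluate each candidate on input x1=0, x2=1, x3=0:
  g3 stuck-at-1: g0=0, g1=1, g2=1, g3=1 [stuck-at-1], g4=1 → 1 — matches
  g3 inverted output: g0=0, g1=1, g2=1, g3=0 [inverted output], g4=0 → 0 — eliminated
Only g3 stuck-at-1 reproduces the observed 1.

g3 stuck-at-1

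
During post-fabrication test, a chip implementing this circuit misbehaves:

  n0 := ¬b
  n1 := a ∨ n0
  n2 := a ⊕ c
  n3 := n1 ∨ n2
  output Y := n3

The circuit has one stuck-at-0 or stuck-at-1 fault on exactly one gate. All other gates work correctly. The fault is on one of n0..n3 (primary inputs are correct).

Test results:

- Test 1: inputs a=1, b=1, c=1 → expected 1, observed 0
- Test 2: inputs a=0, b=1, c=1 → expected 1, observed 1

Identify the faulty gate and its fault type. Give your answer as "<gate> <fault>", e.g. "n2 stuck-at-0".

n1 stuck-at-0

Fault-free values for test 1 (a=1, b=1, c=1): n0=0, n1=1, n2=0, n3=1, giving Y=1. Observed 0.
Test 1: faults giving observed 0 are {n1 stuck-at-0, n3 stuck-at-0}.
Test 2 (a=0, b=1, c=1): fault-free n0=0, n1=0, n2=1, n3=1 → 1; observed 1. Eliminates n3 stuck-at-0.
Only n1 stuck-at-0 is consistent with every test.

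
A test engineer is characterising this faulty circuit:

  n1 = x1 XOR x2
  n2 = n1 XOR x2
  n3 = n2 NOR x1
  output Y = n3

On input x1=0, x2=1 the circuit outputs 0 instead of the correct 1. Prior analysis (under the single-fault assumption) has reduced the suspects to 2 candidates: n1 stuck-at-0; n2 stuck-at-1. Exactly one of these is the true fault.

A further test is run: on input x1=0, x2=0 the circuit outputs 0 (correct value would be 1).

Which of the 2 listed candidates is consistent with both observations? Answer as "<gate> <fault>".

n2 stuck-at-1

Evaluate each candidate on input x1=0, x2=0:
  n1 stuck-at-0: n1=0 [stuck-at-0], n2=0, n3=1 → 1 — eliminated
  n2 stuck-at-1: n1=0, n2=1 [stuck-at-1], n3=0 → 0 — matches
Only n2 stuck-at-1 reproduces the observed 0.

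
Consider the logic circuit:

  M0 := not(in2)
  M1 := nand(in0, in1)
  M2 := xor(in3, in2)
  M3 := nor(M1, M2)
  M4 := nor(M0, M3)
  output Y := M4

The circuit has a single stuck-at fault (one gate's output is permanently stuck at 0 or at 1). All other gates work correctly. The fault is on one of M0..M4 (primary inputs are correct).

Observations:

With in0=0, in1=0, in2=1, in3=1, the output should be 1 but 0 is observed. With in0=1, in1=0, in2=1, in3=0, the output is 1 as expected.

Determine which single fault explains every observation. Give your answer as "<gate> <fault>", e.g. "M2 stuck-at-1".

M1 stuck-at-0

Fault-free values for test 1 (in0=0, in1=0, in2=1, in3=1): M0=0, M1=1, M2=0, M3=0, M4=1, giving Y=1. Observed 0.
Test 1: faults giving observed 0 are {M0 stuck-at-1, M1 stuck-at-0, M3 stuck-at-1, M4 stuck-at-0}.
Test 2 (in0=1, in1=0, in2=1, in3=0): fault-free M0=0, M1=1, M2=1, M3=0, M4=1 → 1; observed 1. Eliminates M0 stuck-at-1, M3 stuck-at-1, M4 stuck-at-0.
Only M1 stuck-at-0 is consistent with every test.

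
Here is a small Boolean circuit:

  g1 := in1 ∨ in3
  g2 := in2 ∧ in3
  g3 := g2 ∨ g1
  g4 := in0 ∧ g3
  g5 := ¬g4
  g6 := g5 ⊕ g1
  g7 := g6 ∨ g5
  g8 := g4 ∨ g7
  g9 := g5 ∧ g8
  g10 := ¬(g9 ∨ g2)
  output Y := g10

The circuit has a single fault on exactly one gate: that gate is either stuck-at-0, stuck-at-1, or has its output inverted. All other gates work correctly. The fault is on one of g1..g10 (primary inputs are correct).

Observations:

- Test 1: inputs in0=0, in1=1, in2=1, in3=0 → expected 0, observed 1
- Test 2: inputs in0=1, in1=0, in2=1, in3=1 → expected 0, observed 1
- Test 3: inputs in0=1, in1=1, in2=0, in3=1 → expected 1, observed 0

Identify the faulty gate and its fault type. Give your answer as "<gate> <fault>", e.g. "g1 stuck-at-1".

g10 inverted output

Fault-free values for test 1 (in0=0, in1=1, in2=1, in3=0): g1=1, g2=0, g3=1, g4=0, g5=1, g6=0, g7=1, g8=1, g9=1, g10=0, giving Y=0. Observed 1.
Test 1: faults giving observed 1 are {g4 stuck-at-1, g4 inverted output, g5 stuck-at-0, g5 inverted output, g7 stuck-at-0, g7 inverted output, g8 stuck-at-0, g8 inverted output, g9 stuck-at-0, g9 inverted output, g10 stuck-at-1, g10 inverted output}.
Test 2 (in0=1, in1=0, in2=1, in3=1): fault-free g1=1, g2=1, g3=1, g4=1, g5=0, g6=1, g7=1, g8=1, g9=0, g10=0 → 0; observed 1. Eliminates g4 stuck-at-1, g4 inverted output, g5 stuck-at-0, g5 inverted output, g7 stuck-at-0, g7 inverted output, g8 stuck-at-0, g8 inverted output, g9 stuck-at-0, g9 inverted output.
Test 3 (in0=1, in1=1, in2=0, in3=1): fault-free g1=1, g2=0, g3=1, g4=1, g5=0, g6=1, g7=1, g8=1, g9=0, g10=1 → 1; observed 0. Eliminates g10 stuck-at-1.
Only g10 inverted output is consistent with every test.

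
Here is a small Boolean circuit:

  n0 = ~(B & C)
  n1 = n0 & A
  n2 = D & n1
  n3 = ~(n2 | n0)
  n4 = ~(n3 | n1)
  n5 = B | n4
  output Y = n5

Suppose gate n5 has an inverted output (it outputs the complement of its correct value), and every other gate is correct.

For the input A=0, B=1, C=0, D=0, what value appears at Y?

Propagate with n5 forced: n0=1, n1=0, n2=0, n3=0, n4=1, n5=0 [inverted output].
So Y = 0. (Without the fault it would be 1.)

0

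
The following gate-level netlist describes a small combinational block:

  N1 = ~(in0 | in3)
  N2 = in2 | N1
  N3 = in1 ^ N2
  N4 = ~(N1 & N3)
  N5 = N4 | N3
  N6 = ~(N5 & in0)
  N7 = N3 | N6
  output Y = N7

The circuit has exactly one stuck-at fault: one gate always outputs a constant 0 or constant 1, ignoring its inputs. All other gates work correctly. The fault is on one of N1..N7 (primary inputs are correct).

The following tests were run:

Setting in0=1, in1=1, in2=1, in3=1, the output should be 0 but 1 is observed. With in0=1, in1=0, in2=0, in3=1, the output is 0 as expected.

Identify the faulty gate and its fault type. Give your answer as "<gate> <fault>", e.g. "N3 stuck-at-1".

Fault-free values for test 1 (in0=1, in1=1, in2=1, in3=1): N1=0, N2=1, N3=0, N4=1, N5=1, N6=0, N7=0, giving Y=0. Observed 1.
Test 1: faults giving observed 1 are {N2 stuck-at-0, N3 stuck-at-1, N4 stuck-at-0, N5 stuck-at-0, N6 stuck-at-1, N7 stuck-at-1}.
Test 2 (in0=1, in1=0, in2=0, in3=1): fault-free N1=0, N2=0, N3=0, N4=1, N5=1, N6=0, N7=0 → 0; observed 0. Eliminates N3 stuck-at-1, N4 stuck-at-0, N5 stuck-at-0, N6 stuck-at-1, N7 stuck-at-1.
Only N2 stuck-at-0 is consistent with every test.

N2 stuck-at-0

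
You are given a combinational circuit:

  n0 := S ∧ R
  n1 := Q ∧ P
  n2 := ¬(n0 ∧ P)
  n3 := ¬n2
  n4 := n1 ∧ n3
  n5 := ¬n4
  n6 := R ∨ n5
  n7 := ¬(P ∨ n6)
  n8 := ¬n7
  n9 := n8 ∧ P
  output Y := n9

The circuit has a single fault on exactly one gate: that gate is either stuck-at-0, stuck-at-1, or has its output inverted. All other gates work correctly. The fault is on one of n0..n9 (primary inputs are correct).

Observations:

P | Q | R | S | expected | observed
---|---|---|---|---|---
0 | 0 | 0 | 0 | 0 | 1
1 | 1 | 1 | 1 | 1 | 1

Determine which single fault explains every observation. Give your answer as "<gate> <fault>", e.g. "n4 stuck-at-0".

Fault-free values for test 1 (P=0, Q=0, R=0, S=0): n0=0, n1=0, n2=1, n3=0, n4=0, n5=1, n6=1, n7=0, n8=1, n9=0, giving Y=0. Observed 1.
Test 1: faults giving observed 1 are {n9 stuck-at-1, n9 inverted output}.
Test 2 (P=1, Q=1, R=1, S=1): fault-free n0=1, n1=1, n2=0, n3=1, n4=1, n5=0, n6=1, n7=0, n8=1, n9=1 → 1; observed 1. Eliminates n9 inverted output.
Only n9 stuck-at-1 is consistent with every test.

n9 stuck-at-1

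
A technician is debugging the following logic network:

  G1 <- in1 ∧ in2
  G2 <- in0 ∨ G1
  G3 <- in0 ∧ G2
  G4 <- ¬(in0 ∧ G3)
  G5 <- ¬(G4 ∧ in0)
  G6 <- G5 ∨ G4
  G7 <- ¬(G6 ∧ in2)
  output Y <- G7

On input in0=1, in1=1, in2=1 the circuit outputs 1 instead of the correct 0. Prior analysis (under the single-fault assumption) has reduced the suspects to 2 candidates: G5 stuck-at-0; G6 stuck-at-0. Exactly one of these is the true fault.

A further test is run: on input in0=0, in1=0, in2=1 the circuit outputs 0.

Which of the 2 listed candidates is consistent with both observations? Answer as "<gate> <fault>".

Evaluate each candidate on input in0=0, in1=0, in2=1:
  G5 stuck-at-0: G1=0, G2=0, G3=0, G4=1, G5=0 [stuck-at-0], G6=1, G7=0 → 0 — matches
  G6 stuck-at-0: G1=0, G2=0, G3=0, G4=1, G5=1, G6=0 [stuck-at-0], G7=1 → 1 — eliminated
Only G5 stuck-at-0 reproduces the observed 0.

G5 stuck-at-0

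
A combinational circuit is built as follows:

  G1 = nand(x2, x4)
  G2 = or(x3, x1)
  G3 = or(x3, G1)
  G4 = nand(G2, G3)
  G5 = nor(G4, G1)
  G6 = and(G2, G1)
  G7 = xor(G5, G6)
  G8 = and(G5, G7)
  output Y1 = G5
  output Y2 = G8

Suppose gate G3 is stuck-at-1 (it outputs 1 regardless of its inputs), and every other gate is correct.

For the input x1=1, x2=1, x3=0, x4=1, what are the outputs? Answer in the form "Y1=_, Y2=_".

Propagate with G3 forced: G1=0, G2=1, G3=1 [stuck-at-1], G4=0, G5=1, G6=0, G7=1, G8=1.
So the outputs are Y1=1, Y2=1. (Without the fault they would be Y1=0, Y2=0.)

Y1=1, Y2=1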